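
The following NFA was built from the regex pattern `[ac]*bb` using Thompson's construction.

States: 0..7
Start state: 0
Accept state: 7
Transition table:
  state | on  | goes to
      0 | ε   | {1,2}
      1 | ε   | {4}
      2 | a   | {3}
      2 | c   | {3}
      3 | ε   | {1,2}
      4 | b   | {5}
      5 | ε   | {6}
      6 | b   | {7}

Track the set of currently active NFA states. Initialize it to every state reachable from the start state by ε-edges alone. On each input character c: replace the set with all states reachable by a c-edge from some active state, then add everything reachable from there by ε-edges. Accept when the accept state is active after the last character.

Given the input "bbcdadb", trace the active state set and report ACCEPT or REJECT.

S₀ = ε-closure({0}) = {0,1,2,4}
'b' @ 1: {5,6}
'b' @ 2: {7}  (accept∈set)
'c' @ 3: {}  — state set empty
rest 'dadb' ignored (set empty)
after full input: {}  (accept=7 not in)

Answer: REJECT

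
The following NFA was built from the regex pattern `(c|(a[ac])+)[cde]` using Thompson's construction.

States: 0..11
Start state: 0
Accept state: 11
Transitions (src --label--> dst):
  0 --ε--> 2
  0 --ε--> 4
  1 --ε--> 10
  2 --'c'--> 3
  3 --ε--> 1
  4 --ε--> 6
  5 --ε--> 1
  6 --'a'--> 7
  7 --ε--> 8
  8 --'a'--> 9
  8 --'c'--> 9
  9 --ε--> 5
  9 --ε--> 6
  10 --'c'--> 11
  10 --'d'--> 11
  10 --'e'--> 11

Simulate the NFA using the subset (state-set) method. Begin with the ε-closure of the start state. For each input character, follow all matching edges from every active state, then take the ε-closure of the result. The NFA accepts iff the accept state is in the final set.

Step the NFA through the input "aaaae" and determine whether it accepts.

start: ε-closure({0}) = {0,2,4,6}
'a' @ 1: {7,8}
'a' @ 2: {1,5,6,9,10}
'a' @ 3: {7,8}
'a' @ 4: {1,5,6,9,10}
'e' @ 5: {11}  (accept∈set)
after full input: {11}  (accept=11 in)

Answer: ACCEPT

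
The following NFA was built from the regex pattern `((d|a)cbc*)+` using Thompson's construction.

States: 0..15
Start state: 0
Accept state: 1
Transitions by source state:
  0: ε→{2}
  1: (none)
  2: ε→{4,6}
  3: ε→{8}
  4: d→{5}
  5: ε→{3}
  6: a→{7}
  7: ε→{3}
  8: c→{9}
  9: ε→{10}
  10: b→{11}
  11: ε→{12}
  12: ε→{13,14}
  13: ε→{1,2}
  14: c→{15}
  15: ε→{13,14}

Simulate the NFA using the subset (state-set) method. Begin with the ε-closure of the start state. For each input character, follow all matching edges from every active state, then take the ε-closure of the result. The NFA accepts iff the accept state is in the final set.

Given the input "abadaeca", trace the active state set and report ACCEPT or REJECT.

initial (ε-close {0}): {0,2,4,6}
'a' @ 1: {3,7,8}
'b' @ 2: {}  — no active states
rest 'adaeca' ignored (set empty)
final: {}; accept 1 not in set

Answer: REJECT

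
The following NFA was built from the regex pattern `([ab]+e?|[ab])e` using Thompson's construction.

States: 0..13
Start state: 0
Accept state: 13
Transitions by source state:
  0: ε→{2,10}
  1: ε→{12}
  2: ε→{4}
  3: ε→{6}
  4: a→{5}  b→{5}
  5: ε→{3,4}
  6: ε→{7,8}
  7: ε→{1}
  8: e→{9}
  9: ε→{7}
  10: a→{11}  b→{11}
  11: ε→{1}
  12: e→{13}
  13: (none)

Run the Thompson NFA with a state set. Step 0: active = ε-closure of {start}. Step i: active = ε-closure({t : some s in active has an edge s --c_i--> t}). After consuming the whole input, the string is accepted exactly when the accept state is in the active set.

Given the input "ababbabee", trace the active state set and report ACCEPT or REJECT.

start: ε-closure({0}) = {0,2,4,10}
'a' @ 1: {1,3,4,5,6,7,8,11,12}
'b' @ 2: {1,3,4,5,6,7,8,12}
'a' @ 3: {1,3,4,5,6,7,8,12}
'b' @ 4: {1,3,4,5,6,7,8,12}
'b' @ 5: {1,3,4,5,6,7,8,12}
'a' @ 6: {1,3,4,5,6,7,8,12}
'b' @ 7: {1,3,4,5,6,7,8,12}
'e' @ 8: {1,7,9,12,13}  [accepting]
'e' @ 9: {13}  [accepting]
end set {13} — state 13 in

Answer: ACCEPT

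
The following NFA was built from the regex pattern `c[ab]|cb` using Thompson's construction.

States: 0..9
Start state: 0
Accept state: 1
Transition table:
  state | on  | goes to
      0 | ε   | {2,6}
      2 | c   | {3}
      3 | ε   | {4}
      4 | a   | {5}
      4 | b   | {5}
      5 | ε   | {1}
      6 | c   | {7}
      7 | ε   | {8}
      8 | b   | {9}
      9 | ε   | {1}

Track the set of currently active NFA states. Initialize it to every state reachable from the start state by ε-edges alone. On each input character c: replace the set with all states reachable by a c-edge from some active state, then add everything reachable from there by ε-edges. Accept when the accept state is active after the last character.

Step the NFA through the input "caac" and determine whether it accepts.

Answer: REJECT

Trace:
S₀ = ε-closure({0}) = {0,2,6}
'c' @ 1: {3,4,7,8}
'a' @ 2: {1,5}  [accepting]
'a' @ 3: {}  — dead — no transitions
rest 'c' ignored (set empty)
after full input: {}  (accept=1 not in)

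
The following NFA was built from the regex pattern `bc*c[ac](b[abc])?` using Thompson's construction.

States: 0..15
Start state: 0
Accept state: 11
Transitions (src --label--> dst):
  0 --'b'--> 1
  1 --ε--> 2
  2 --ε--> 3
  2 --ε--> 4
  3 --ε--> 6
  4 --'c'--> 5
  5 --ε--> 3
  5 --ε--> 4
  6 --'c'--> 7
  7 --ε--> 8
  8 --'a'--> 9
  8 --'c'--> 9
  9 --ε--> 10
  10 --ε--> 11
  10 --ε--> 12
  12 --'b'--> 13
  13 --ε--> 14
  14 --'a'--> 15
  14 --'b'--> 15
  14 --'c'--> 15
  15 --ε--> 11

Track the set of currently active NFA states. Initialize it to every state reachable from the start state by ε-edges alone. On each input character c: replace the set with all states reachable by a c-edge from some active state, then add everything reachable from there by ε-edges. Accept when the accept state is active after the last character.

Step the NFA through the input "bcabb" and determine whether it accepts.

Answer: ACCEPT

Trace:
initial (ε-close {0}): {0}
'b' @ 1: {1,2,3,4,6}
'c' @ 2: {3,4,5,6,7,8}
'a' @ 3: {9,10,11,12}  (accept∈set)
'b' @ 4: {13,14}
'b' @ 5: {11,15}  (accept∈set)
end set {11,15} — state 11 in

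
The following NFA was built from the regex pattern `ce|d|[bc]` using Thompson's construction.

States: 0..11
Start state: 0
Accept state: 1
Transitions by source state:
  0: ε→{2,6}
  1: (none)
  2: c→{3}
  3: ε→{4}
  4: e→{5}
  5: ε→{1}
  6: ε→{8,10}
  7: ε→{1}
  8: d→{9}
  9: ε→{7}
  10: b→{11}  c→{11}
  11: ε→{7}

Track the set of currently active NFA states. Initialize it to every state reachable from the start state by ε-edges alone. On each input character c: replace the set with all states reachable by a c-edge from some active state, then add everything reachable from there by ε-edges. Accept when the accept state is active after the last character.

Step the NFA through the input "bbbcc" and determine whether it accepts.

Answer: REJECT

Steps:
start: ε-closure({0}) = {0,2,6,8,10}
'b' @ 1: {1,7,11}  ✓accept
'b' @ 2: {}  — state set empty
rest 'bcc' ignored (set empty)
final: {}; accept 1 not in set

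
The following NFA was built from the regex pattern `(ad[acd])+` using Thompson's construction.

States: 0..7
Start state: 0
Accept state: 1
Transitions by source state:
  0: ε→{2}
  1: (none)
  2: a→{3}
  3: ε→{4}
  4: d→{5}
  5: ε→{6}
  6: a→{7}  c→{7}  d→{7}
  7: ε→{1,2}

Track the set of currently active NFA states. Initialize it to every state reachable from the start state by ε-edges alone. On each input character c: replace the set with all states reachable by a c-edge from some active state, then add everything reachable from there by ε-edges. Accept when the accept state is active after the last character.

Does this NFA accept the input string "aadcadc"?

Answer: REJECT

Steps:
initial (ε-close {0}): {0,2}
'a' @ 1: {3,4}
'a' @ 2: {}  — no active states
rest 'dcadc' ignored (set empty)
end set {} — state 1 not in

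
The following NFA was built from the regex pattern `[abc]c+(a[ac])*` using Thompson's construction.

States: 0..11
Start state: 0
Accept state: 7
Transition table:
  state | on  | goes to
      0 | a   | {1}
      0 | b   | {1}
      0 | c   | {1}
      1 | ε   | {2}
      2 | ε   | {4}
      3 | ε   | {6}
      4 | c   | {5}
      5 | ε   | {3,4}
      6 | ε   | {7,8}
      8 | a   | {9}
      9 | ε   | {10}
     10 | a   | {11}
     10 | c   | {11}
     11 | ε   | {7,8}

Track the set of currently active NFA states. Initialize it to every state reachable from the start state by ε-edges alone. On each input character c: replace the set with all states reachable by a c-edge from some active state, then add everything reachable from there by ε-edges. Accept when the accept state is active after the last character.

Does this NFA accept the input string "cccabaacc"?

Answer: REJECT

Derivation:
initial (ε-close {0}): {0}
'c' @ 1: {1,2,4}
'c' @ 2: {3,4,5,6,7,8}  ✓accept
'c' @ 3: {3,4,5,6,7,8}  ✓accept
'a' @ 4: {9,10}
'b' @ 5: {}  — state set empty
rest 'aacc' ignored (set empty)
final: {}; accept 7 not in set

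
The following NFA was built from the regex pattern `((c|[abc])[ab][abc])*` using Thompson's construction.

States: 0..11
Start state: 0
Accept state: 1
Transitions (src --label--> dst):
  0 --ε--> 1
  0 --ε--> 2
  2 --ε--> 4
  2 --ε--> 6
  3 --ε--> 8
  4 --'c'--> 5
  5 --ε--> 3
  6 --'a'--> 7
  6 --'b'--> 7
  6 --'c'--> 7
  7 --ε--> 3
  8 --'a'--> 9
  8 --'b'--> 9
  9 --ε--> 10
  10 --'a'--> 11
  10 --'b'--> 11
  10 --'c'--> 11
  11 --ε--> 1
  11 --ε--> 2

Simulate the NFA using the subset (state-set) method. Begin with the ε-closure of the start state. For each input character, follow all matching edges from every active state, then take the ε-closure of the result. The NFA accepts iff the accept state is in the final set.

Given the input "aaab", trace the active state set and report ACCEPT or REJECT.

start: ε-closure({0}) = {0,1,2,4,6}
'a' @ 1: {3,7,8}
'a' @ 2: {9,10}
'a' @ 3: {1,2,4,6,11}  [accepting]
'b' @ 4: {3,7,8}
end set {3,7,8} — state 1 not in

Answer: REJECT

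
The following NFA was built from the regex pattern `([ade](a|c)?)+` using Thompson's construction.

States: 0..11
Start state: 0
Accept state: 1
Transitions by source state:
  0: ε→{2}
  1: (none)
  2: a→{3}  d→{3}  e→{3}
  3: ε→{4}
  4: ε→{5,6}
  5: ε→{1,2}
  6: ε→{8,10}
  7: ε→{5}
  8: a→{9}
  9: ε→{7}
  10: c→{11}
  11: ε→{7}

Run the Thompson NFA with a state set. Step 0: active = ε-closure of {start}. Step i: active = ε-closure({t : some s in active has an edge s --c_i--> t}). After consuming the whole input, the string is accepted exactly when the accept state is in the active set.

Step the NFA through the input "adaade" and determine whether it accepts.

start: ε-closure({0}) = {0,2}
'a' @ 1: {1,2,3,4,5,6,8,10}  [accepting]
'd' @ 2: {1,2,3,4,5,6,8,10}  [accepting]
'a' @ 3: {1,2,3,4,5,6,7,8,9,10}  [accepting]
'a' @ 4: {1,2,3,4,5,6,7,8,9,10}  [accepting]
'd' @ 5: {1,2,3,4,5,6,8,10}  [accepting]
'e' @ 6: {1,2,3,4,5,6,8,10}  [accepting]
after full input: {1,2,3,4,5,6,8,10}  (accept=1 in)

Answer: ACCEPT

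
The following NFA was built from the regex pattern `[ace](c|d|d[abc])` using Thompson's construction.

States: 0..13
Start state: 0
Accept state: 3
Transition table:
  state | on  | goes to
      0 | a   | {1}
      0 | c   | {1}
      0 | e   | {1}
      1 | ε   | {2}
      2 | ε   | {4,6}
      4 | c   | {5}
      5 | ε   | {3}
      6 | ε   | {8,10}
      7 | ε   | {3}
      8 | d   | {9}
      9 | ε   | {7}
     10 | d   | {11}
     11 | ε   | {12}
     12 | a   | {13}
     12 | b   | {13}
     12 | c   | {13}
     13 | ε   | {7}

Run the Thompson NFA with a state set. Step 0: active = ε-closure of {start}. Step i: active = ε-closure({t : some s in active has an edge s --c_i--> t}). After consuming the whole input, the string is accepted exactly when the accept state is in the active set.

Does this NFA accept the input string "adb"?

start: ε-closure({0}) = {0}
'a' @ 1: {1,2,4,6,8,10}
'd' @ 2: {3,7,9,11,12}  ✓accept
'b' @ 3: {3,7,13}  ✓accept
end set {3,7,13} — state 3 in

Answer: ACCEPT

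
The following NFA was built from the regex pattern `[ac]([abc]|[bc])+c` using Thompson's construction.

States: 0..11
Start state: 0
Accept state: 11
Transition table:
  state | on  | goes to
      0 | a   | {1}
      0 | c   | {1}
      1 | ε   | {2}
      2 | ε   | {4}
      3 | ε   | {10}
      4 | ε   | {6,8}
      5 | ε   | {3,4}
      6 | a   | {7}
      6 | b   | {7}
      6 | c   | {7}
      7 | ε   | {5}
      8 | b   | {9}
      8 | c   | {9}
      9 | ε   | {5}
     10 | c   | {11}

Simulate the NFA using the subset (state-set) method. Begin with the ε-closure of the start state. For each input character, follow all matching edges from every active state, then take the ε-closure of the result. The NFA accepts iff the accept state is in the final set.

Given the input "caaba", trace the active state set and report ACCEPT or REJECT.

S₀ = ε-closure({0}) = {0}
'c' @ 1: {1,2,4,6,8}
'a' @ 2: {3,4,5,6,7,8,10}
'a' @ 3: {3,4,5,6,7,8,10}
'b' @ 4: {3,4,5,6,7,8,9,10}
'a' @ 5: {3,4,5,6,7,8,10}
after full input: {3,4,5,6,7,8,10}  (accept=11 not in)

Answer: REJECT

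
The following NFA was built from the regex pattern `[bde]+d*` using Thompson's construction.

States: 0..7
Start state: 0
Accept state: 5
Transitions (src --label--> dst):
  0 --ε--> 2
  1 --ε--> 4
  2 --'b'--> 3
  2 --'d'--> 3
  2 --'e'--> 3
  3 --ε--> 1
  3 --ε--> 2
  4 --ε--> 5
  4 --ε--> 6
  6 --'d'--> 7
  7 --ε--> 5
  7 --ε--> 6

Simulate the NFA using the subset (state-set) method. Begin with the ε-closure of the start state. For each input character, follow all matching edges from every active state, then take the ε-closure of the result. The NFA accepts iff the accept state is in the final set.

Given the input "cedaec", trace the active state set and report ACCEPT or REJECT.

Answer: REJECT

Steps:
initial (ε-close {0}): {0,2}
'c' @ 1: {}  — no active states
rest 'edaec' ignored (set empty)
after full input: {}  (accept=5 not in)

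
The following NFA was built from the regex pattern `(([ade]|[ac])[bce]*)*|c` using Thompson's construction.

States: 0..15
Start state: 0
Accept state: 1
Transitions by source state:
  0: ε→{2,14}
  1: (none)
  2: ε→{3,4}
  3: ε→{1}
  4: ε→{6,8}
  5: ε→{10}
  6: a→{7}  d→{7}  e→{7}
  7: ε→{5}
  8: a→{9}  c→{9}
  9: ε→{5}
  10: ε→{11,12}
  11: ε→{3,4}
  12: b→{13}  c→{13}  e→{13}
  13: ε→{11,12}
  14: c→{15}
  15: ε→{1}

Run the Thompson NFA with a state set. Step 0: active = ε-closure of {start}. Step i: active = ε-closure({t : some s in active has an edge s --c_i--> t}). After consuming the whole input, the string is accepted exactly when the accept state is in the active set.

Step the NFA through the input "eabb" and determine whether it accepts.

start: ε-closure({0}) = {0,1,2,3,4,6,8,14}
'e' @ 1: {1,3,4,5,6,7,8,10,11,12}  ✓accept
'a' @ 2: {1,3,4,5,6,7,8,9,10,11,12}  ✓accept
'b' @ 3: {1,3,4,6,8,11,12,13}  ✓accept
'b' @ 4: {1,3,4,6,8,11,12,13}  ✓accept
final: {1,3,4,6,8,11,12,13}; accept 1 in set

Answer: ACCEPT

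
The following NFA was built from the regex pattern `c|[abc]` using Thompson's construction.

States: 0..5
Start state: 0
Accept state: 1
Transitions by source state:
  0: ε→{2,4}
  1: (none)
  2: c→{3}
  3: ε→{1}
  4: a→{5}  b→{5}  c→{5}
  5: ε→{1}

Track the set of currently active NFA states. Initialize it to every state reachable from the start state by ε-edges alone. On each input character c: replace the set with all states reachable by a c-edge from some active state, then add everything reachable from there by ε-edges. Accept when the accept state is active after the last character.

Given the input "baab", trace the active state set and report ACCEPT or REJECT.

S₀ = ε-closure({0}) = {0,2,4}
'b' @ 1: {1,5}  ✓accept
'a' @ 2: {}  — dead — no transitions
rest 'ab' ignored (set empty)
final: {}; accept 1 not in set

Answer: REJECT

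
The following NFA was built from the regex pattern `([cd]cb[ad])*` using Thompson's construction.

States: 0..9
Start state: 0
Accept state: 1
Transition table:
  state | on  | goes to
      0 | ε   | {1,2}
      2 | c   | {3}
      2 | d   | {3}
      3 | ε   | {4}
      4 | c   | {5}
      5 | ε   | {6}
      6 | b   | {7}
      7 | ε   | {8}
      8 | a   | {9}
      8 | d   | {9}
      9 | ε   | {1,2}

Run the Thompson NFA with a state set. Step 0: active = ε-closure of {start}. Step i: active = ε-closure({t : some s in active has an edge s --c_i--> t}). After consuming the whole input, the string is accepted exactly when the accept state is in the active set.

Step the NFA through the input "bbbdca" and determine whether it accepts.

initial (ε-close {0}): {0,1,2}
'b' @ 1: {}  — state set empty
rest 'bbdca' ignored (set empty)
final: {}; accept 1 not in set

Answer: REJECT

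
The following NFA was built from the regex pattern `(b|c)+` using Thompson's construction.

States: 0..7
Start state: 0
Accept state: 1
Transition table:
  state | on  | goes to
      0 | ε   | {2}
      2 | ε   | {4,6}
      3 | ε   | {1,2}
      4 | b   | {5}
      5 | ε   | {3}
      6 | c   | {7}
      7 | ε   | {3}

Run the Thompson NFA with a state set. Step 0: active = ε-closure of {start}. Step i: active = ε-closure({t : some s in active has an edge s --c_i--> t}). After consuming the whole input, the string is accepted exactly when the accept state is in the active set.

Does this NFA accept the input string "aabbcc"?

Answer: REJECT

Trace:
initial (ε-close {0}): {0,2,4,6}
'a' @ 1: {}  — state set empty
rest 'abbcc' ignored (set empty)
final: {}; accept 1 not in set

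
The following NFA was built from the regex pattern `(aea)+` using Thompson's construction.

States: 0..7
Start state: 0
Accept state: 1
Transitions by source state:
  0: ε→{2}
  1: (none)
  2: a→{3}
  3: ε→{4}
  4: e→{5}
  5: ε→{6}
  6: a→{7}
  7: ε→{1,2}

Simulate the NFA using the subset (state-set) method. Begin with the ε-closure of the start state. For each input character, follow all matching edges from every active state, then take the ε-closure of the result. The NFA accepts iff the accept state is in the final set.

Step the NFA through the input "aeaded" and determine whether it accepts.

start: ε-closure({0}) = {0,2}
'a' @ 1: {3,4}
'e' @ 2: {5,6}
'a' @ 3: {1,2,7}  (accept∈set)
'd' @ 4: {}  — no active states
rest 'ed' ignored (set empty)
end set {} — state 1 not in

Answer: REJECT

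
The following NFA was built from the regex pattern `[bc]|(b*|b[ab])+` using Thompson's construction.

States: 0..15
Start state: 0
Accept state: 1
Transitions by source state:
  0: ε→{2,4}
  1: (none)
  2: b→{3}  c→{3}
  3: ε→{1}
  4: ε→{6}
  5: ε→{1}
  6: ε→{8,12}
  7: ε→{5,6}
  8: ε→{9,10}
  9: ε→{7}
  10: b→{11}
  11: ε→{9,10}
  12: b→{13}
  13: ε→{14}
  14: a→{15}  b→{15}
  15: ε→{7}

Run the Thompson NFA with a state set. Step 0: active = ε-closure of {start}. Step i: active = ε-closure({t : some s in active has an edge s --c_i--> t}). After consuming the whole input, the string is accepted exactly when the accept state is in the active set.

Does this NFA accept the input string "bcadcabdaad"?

S₀ = ε-closure({0}) = {0,1,2,4,5,6,7,8,9,10,12}
'b' @ 1: {1,3,5,6,7,8,9,10,11,12,13,14}  ✓accept
'c' @ 2: {}  — dead — no transitions
rest 'adcabdaad' ignored (set empty)
final: {}; accept 1 not in set

Answer: REJECT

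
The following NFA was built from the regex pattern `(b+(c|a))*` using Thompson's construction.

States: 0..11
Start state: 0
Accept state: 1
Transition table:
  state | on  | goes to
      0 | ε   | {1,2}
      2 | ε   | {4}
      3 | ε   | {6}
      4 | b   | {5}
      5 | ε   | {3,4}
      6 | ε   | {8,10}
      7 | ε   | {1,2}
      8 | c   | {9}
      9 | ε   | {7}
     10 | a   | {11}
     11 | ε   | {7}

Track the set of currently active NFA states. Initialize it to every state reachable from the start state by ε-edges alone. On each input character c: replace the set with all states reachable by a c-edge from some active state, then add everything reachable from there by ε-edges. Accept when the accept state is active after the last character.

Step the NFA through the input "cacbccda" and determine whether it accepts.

Answer: REJECT

Steps:
initial (ε-close {0}): {0,1,2,4}
'c' @ 1: {}  — state set empty
rest 'acbccda' ignored (set empty)
final: {}; accept 1 not in set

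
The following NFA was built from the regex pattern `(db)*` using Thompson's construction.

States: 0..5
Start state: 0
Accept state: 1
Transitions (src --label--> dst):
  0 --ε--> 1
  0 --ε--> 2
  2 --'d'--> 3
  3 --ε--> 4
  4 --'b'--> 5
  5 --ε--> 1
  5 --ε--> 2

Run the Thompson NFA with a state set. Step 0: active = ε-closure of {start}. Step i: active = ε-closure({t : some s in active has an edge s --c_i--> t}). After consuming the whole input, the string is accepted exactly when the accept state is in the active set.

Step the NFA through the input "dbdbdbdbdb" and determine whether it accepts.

S₀ = ε-closure({0}) = {0,1,2}
'd' @ 1: {3,4}
'b' @ 2: {1,2,5}  ✓accept
'd' @ 3: {3,4}
'b' @ 4: {1,2,5}  ✓accept
'd' @ 5: {3,4}
'b' @ 6: {1,2,5}  ✓accept
'd' @ 7: {3,4}
'b' @ 8: {1,2,5}  ✓accept
'd' @ 9: {3,4}
'b' @ 10: {1,2,5}  ✓accept
after full input: {1,2,5}  (accept=1 in)

Answer: ACCEPT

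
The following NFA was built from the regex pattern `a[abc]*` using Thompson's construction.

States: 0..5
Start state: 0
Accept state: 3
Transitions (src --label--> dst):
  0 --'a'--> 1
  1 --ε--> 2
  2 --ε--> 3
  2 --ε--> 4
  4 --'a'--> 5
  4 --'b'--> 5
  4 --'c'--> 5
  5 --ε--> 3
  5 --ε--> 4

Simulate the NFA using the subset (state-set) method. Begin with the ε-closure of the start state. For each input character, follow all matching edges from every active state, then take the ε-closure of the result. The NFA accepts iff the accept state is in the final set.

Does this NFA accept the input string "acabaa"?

Answer: ACCEPT

Steps:
start: ε-closure({0}) = {0}
'a' @ 1: {1,2,3,4}  [accepting]
'c' @ 2: {3,4,5}  [accepting]
'a' @ 3: {3,4,5}  [accepting]
'b' @ 4: {3,4,5}  [accepting]
'a' @ 5: {3,4,5}  [accepting]
'a' @ 6: {3,4,5}  [accepting]
end set {3,4,5} — state 3 in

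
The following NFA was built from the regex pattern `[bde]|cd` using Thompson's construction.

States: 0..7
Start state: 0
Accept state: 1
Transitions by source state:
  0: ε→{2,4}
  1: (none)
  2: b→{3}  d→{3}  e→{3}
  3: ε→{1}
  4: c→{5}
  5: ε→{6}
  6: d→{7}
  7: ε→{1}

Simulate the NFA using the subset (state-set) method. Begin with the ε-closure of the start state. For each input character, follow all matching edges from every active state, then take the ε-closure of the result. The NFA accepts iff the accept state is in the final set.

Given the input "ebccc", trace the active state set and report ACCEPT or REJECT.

Answer: REJECT

Steps:
initial (ε-close {0}): {0,2,4}
'e' @ 1: {1,3}  ✓accept
'b' @ 2: {}  — dead — no transitions
rest 'ccc' ignored (set empty)
end set {} — state 1 not in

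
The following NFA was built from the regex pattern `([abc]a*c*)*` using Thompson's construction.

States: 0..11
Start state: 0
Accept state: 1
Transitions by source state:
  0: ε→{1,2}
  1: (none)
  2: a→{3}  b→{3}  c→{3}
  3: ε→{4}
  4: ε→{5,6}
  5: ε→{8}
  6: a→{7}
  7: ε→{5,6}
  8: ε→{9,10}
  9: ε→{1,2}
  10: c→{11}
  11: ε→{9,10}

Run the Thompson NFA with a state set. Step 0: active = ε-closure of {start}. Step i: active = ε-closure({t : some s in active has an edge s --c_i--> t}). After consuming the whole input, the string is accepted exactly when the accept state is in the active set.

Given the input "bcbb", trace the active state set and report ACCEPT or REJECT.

initial (ε-close {0}): {0,1,2}
'b' @ 1: {1,2,3,4,5,6,8,9,10}  (accept∈set)
'c' @ 2: {1,2,3,4,5,6,8,9,10,11}  (accept∈set)
'b' @ 3: {1,2,3,4,5,6,8,9,10}  (accept∈set)
'b' @ 4: {1,2,3,4,5,6,8,9,10}  (accept∈set)
after full input: {1,2,3,4,5,6,8,9,10}  (accept=1 in)

Answer: ACCEPT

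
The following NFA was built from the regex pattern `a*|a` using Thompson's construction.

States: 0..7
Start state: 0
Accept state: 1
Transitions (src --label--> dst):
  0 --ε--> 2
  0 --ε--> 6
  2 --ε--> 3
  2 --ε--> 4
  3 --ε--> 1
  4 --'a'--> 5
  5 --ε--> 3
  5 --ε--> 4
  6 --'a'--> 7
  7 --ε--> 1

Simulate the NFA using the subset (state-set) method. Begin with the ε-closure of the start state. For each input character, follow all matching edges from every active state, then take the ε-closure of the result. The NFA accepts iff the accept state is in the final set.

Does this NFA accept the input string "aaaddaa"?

initial (ε-close {0}): {0,1,2,3,4,6}
'a' @ 1: {1,3,4,5,7}  [accepting]
'a' @ 2: {1,3,4,5}  [accepting]
'a' @ 3: {1,3,4,5}  [accepting]
'd' @ 4: {}  — dead — no transitions
rest 'daa' ignored (set empty)
after full input: {}  (accept=1 not in)

Answer: REJECT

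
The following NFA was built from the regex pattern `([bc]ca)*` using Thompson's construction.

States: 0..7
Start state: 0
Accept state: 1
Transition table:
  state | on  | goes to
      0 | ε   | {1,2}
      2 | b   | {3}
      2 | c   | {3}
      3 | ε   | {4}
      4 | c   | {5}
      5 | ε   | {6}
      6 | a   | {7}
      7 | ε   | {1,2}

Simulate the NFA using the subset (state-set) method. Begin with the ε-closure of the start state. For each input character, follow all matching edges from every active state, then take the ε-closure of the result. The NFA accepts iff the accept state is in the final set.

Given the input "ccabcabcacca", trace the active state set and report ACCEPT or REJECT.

S₀ = ε-closure({0}) = {0,1,2}
'c' @ 1: {3,4}
'c' @ 2: {5,6}
'a' @ 3: {1,2,7}  [accepting]
'b' @ 4: {3,4}
'c' @ 5: {5,6}
'a' @ 6: {1,2,7}  [accepting]
'b' @ 7: {3,4}
'c' @ 8: {5,6}
'a' @ 9: {1,2,7}  [accepting]
'c' @ 10: {3,4}
'c' @ 11: {5,6}
'a' @ 12: {1,2,7}  [accepting]
end set {1,2,7} — state 1 in

Answer: ACCEPT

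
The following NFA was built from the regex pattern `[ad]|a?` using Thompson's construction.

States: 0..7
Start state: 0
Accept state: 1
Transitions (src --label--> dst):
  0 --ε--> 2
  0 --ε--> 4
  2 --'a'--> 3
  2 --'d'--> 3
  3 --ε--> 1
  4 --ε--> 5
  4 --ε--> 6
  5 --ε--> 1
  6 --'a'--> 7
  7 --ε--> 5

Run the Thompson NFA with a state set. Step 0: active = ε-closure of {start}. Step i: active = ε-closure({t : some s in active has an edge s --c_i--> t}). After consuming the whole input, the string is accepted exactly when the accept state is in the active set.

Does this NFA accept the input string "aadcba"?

start: ε-closure({0}) = {0,1,2,4,5,6}
'a' @ 1: {1,3,5,7}  (accept∈set)
'a' @ 2: {}  — state set empty
rest 'dcba' ignored (set empty)
end set {} — state 1 not in

Answer: REJECT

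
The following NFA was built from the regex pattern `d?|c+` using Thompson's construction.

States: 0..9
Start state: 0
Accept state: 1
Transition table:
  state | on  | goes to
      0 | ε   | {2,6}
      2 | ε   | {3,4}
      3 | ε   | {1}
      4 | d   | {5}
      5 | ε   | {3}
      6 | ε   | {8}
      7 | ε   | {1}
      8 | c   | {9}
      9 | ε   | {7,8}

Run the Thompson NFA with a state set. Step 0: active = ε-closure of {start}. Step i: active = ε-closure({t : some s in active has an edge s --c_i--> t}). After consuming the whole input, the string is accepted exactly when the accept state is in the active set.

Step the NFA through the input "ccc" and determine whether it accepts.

Answer: ACCEPT

Trace:
initial (ε-close {0}): {0,1,2,3,4,6,8}
'c' @ 1: {1,7,8,9}  ✓accept
'c' @ 2: {1,7,8,9}  ✓accept
'c' @ 3: {1,7,8,9}  ✓accept
end set {1,7,8,9} — state 1 in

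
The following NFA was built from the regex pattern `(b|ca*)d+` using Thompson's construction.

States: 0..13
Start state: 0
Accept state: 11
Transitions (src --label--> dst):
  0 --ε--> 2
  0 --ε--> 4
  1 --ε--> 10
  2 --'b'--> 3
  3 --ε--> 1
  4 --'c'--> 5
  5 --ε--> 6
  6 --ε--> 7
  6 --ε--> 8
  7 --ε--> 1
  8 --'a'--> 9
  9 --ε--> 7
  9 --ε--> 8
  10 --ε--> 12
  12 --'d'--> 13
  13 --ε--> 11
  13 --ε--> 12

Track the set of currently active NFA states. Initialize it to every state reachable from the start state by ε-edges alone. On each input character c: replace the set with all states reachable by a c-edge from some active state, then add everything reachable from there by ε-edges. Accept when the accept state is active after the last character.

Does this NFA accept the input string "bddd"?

Answer: ACCEPT

Trace:
start: ε-closure({0}) = {0,2,4}
'b' @ 1: {1,3,10,12}
'd' @ 2: {11,12,13}  (accept∈set)
'd' @ 3: {11,12,13}  (accept∈set)
'd' @ 4: {11,12,13}  (accept∈set)
after full input: {11,12,13}  (accept=11 in)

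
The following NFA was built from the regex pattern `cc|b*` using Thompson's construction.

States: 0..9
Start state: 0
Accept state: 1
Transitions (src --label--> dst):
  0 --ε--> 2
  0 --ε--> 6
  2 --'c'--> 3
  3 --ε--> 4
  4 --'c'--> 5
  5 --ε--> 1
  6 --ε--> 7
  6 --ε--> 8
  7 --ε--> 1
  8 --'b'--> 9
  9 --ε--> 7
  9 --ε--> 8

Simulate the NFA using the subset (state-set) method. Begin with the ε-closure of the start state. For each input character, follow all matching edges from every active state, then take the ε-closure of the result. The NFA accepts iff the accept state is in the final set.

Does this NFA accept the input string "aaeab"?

start: ε-closure({0}) = {0,1,2,6,7,8}
'a' @ 1: {}  — dead — no transitions
rest 'aeab' ignored (set empty)
after full input: {}  (accept=1 not in)

Answer: REJECT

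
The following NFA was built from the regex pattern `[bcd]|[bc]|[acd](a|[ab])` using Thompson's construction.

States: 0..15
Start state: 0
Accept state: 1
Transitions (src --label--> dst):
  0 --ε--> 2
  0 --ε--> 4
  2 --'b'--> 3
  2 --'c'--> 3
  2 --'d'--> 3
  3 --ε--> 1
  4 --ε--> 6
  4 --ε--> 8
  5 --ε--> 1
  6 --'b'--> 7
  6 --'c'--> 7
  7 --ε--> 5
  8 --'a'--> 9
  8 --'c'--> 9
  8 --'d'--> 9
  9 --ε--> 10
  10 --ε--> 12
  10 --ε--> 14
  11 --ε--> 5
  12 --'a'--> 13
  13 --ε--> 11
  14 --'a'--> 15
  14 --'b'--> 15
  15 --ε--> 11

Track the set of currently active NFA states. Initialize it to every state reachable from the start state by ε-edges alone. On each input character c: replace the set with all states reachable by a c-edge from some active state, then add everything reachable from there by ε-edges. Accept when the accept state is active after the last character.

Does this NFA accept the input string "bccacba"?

start: ε-closure({0}) = {0,2,4,6,8}
'b' @ 1: {1,3,5,7}  ✓accept
'c' @ 2: {}  — dead — no transitions
rest 'cacba' ignored (set empty)
final: {}; accept 1 not in set

Answer: REJECT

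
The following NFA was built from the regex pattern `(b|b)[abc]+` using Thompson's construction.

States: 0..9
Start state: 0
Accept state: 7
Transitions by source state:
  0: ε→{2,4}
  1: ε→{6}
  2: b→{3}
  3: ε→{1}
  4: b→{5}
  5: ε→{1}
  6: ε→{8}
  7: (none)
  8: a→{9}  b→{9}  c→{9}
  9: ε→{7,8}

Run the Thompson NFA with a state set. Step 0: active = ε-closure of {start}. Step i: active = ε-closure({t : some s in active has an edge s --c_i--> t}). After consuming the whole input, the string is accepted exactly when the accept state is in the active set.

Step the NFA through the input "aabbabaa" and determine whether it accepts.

initial (ε-close {0}): {0,2,4}
'a' @ 1: {}  — no active states
rest 'abbabaa' ignored (set empty)
after full input: {}  (accept=7 not in)

Answer: REJECT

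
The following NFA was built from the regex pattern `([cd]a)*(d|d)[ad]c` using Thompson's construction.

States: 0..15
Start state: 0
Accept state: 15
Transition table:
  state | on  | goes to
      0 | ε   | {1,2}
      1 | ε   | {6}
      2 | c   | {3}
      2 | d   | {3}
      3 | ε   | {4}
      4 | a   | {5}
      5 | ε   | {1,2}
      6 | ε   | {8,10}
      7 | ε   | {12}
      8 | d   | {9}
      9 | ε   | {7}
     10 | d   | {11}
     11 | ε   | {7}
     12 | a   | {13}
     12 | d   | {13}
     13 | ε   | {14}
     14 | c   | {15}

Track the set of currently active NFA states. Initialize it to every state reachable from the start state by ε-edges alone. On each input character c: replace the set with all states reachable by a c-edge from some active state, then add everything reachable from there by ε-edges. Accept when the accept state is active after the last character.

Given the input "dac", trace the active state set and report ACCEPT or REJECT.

S₀ = ε-closure({0}) = {0,1,2,6,8,10}
'd' @ 1: {3,4,7,9,11,12}
'a' @ 2: {1,2,5,6,8,10,13,14}
'c' @ 3: {3,4,15}  [accepting]
after full input: {3,4,15}  (accept=15 in)

Answer: ACCEPT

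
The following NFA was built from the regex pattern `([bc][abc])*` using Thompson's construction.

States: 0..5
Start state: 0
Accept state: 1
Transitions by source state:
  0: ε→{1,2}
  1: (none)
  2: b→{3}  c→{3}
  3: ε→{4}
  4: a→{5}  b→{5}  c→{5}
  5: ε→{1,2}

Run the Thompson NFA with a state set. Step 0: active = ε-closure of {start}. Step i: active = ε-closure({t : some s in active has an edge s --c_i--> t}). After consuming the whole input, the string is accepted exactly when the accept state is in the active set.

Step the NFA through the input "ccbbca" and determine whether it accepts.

start: ε-closure({0}) = {0,1,2}
'c' @ 1: {3,4}
'c' @ 2: {1,2,5}  (accept∈set)
'b' @ 3: {3,4}
'b' @ 4: {1,2,5}  (accept∈set)
'c' @ 5: {3,4}
'a' @ 6: {1,2,5}  (accept∈set)
end set {1,2,5} — state 1 in

Answer: ACCEPT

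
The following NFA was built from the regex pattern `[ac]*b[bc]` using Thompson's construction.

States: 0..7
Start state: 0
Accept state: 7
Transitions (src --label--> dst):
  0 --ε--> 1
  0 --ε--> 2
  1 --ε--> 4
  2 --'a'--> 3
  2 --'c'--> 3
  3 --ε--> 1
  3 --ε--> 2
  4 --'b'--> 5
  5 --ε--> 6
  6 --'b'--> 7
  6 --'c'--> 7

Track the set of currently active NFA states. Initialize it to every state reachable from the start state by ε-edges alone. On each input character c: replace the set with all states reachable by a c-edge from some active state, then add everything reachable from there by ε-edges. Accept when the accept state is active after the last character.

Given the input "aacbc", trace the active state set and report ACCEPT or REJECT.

start: ε-closure({0}) = {0,1,2,4}
'a' @ 1: {1,2,3,4}
'a' @ 2: {1,2,3,4}
'c' @ 3: {1,2,3,4}
'b' @ 4: {5,6}
'c' @ 5: {7}  (accept∈set)
end set {7} — state 7 in

Answer: ACCEPT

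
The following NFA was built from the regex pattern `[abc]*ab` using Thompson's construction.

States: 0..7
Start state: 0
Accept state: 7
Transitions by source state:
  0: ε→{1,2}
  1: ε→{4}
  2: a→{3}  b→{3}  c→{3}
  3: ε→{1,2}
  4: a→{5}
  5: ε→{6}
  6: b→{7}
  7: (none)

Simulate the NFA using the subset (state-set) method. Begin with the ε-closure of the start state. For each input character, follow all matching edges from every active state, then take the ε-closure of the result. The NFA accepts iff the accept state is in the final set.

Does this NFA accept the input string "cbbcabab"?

initial (ε-close {0}): {0,1,2,4}
'c' @ 1: {1,2,3,4}
'b' @ 2: {1,2,3,4}
'b' @ 3: {1,2,3,4}
'c' @ 4: {1,2,3,4}
'a' @ 5: {1,2,3,4,5,6}
'b' @ 6: {1,2,3,4,7}  (accept∈set)
'a' @ 7: {1,2,3,4,5,6}
'b' @ 8: {1,2,3,4,7}  (accept∈set)
final: {1,2,3,4,7}; accept 7 in set

Answer: ACCEPT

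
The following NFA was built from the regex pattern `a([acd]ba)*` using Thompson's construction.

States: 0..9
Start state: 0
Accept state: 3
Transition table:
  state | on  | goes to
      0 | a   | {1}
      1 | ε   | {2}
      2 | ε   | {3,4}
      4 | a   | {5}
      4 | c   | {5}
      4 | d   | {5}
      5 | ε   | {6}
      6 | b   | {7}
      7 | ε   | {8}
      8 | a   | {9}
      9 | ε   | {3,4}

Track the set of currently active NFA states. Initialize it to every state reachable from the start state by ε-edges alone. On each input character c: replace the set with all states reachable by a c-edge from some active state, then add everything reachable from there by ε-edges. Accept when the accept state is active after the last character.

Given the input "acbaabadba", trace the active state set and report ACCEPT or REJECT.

initial (ε-close {0}): {0}
'a' @ 1: {1,2,3,4}  ✓accept
'c' @ 2: {5,6}
'b' @ 3: {7,8}
'a' @ 4: {3,4,9}  ✓accept
'a' @ 5: {5,6}
'b' @ 6: {7,8}
'a' @ 7: {3,4,9}  ✓accept
'd' @ 8: {5,6}
'b' @ 9: {7,8}
'a' @ 10: {3,4,9}  ✓accept
final: {3,4,9}; accept 3 in set

Answer: ACCEPT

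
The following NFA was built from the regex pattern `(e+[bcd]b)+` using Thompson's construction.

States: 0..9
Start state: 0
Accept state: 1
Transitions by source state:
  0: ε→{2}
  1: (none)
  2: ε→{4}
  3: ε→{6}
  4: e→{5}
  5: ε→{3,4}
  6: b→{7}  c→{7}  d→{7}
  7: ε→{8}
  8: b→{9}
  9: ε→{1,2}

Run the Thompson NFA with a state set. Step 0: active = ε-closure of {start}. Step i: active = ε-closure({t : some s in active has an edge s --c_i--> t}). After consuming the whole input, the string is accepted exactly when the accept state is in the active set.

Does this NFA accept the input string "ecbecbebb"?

S₀ = ε-closure({0}) = {0,2,4}
'e' @ 1: {3,4,5,6}
'c' @ 2: {7,8}
'b' @ 3: {1,2,4,9}  (accept∈set)
'e' @ 4: {3,4,5,6}
'c' @ 5: {7,8}
'b' @ 6: {1,2,4,9}  (accept∈set)
'e' @ 7: {3,4,5,6}
'b' @ 8: {7,8}
'b' @ 9: {1,2,4,9}  (accept∈set)
after full input: {1,2,4,9}  (accept=1 in)

Answer: ACCEPT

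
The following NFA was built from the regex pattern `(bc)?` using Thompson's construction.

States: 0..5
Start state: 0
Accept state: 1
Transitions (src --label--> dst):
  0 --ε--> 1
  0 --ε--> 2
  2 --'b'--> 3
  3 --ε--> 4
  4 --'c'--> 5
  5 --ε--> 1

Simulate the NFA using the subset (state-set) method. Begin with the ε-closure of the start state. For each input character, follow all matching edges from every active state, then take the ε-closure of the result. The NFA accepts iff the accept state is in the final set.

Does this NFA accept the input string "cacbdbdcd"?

S₀ = ε-closure({0}) = {0,1,2}
'c' @ 1: {}  — dead — no transitions
rest 'acbdbdcd' ignored (set empty)
final: {}; accept 1 not in set

Answer: REJECT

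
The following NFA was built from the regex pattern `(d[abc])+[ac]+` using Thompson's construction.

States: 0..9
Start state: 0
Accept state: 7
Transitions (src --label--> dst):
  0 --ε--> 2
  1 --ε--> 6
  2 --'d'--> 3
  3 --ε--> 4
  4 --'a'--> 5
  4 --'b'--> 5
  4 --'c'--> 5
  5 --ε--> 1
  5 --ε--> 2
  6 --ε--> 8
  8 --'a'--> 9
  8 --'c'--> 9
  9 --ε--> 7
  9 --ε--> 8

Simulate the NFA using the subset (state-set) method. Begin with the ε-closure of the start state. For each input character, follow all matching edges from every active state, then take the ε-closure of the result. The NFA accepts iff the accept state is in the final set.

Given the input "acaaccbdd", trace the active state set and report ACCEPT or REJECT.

Answer: REJECT

Steps:
S₀ = ε-closure({0}) = {0,2}
'a' @ 1: {}  — no active states
rest 'caaccbdd' ignored (set empty)
after full input: {}  (accept=7 not in)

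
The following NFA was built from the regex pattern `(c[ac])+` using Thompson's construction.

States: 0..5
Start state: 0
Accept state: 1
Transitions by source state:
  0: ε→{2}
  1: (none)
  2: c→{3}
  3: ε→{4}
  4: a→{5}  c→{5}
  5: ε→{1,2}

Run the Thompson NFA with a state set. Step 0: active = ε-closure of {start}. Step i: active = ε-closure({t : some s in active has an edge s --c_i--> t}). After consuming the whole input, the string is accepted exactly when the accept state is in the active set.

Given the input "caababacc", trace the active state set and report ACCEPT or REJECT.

Answer: REJECT

Steps:
start: ε-closure({0}) = {0,2}
'c' @ 1: {3,4}
'a' @ 2: {1,2,5}  (accept∈set)
'a' @ 3: {}  — state set empty
rest 'babacc' ignored (set empty)
end set {} — state 1 not in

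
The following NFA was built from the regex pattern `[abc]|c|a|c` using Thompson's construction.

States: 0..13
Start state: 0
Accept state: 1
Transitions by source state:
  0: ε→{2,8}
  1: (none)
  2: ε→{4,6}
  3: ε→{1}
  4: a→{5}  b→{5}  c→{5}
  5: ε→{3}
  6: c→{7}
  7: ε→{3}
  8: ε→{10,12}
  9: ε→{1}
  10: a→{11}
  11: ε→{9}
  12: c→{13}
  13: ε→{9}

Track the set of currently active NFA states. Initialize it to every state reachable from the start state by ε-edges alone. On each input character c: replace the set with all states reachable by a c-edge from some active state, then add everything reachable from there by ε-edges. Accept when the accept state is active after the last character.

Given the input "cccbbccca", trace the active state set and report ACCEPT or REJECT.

Answer: REJECT

Steps:
initial (ε-close {0}): {0,2,4,6,8,10,12}
'c' @ 1: {1,3,5,7,9,13}  [accepting]
'c' @ 2: {}  — state set empty
rest 'cbbccca' ignored (set empty)
after full input: {}  (accept=1 not in)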